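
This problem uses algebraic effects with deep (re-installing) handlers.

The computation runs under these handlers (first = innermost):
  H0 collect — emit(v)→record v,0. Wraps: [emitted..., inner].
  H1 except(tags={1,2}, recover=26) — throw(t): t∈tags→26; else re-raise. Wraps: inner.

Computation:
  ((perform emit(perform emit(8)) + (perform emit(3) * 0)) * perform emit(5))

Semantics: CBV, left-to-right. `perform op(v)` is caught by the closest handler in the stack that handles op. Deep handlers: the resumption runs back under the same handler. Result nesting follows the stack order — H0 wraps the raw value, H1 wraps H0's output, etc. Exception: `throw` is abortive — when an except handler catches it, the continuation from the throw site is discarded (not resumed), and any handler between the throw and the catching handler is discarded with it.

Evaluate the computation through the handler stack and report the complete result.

Answer: [8, 0, 3, 5, 0]

Evaluation trace:
emit(8) @ H0 ⇒ out+=8
emit(0) @ H0 ⇒ out+=0
emit(3) @ H0 ⇒ out+=3
emit(5) @ H0 ⇒ out+=5
H0 returns [8, 0, 3, 5, 0]
H1 returns [8, 0, 3, 5, 0]
= [8, 0, 3, 5, 0]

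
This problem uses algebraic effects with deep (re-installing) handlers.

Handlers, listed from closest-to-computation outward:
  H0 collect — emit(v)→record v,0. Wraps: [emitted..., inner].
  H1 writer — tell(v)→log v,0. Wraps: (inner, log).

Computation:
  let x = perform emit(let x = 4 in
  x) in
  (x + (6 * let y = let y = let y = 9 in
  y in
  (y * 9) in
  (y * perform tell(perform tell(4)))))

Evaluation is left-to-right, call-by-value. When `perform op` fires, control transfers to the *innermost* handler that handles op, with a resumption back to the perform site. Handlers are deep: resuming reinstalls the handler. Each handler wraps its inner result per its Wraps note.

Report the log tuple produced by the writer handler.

Answer: (4, 0)

Evaluation trace:
emit(4) @ H0 ⇒ out+=4
tell(4) @ H1 ⇒ log+=4
tell(0) @ H1 ⇒ log+=0
H0 returns [4, 0]
H1 returns ([4, 0], (4, 0))
= ([4, 0], (4, 0))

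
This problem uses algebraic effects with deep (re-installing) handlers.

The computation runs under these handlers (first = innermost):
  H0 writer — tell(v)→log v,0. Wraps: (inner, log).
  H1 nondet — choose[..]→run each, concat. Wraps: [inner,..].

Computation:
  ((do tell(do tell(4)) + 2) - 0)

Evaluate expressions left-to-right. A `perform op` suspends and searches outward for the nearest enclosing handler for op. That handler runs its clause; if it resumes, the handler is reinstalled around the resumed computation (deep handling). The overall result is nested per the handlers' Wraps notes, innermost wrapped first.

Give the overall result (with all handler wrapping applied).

Step-by-step:
tell(4) @ H0 ⇒ log+=4
tell(0) @ H0 ⇒ log+=0
H0 returns (2, (4, 0))
H1 returns [(2, (4, 0))]
= [(2, (4, 0))]

Answer: [(2, (4, 0))]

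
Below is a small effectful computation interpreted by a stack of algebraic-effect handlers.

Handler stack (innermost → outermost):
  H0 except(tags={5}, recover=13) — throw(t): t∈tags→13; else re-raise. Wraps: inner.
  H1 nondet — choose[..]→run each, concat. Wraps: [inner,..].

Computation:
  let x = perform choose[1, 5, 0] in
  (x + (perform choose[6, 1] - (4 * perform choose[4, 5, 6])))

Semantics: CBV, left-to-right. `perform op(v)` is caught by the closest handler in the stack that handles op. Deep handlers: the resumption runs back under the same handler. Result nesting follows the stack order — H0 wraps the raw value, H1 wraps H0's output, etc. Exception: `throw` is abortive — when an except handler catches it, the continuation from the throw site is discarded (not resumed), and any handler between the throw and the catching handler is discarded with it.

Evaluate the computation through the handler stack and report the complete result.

Answer: [-9, -13, -17, -14, -18, -22, -5, -9, -13, -10, -14, -18, -10, -14, -18, -15, -19, -23]

Working:
choose[1, 5, 0] @ H1
  branch[0] choose=1:
    choose[6, 1] @ H1
      branch[0] choose=6:
        choose[4, 5, 6] @ H1
          branch[0] choose=4:
            H0 returns -9
            H1 returns [-9]
          branch[1] choose=5:
            H0 returns -13
            H1 returns [-13]
          branch[2] choose=6:
            H0 returns -17
            H1 returns [-17]
      branch[1] choose=1:
        choose[4, 5, 6] @ H1
          branch[0] choose=4:
            H0 returns -14
            H1 returns [-14]
          branch[1] choose=5:
            H0 returns -18
            H1 returns [-18]
          branch[2] choose=6:
            H0 returns -22
            H1 returns [-22]
  branch[1] choose=5:
    choose[6, 1] @ H1
      branch[0] choose=6:
        choose[4, 5, 6] @ H1
          branch[0] choose=4:
            H0 returns -5
            H1 returns [-5]
          branch[1] choose=5:
            H0 returns -9
            H1 returns [-9]
          branch[2] choose=6:
            H0 returns -13
            H1 returns [-13]
      branch[1] choose=1:
        choose[4, 5, 6] @ H1
          branch[0] choose=4:
            H0 returns -10
            H1 returns [-10]
          branch[1] choose=5:
            H0 returns -14
            H1 returns [-14]
          branch[2] choose=6:
            H0 returns -18
            H1 returns [-18]
  branch[2] choose=0:
    choose[6, 1] @ H1
      branch[0] choose=6:
        choose[4, 5, 6] @ H1
          branch[0] choose=4:
            H0 returns -10
            H1 returns [-10]
          branch[1] choose=5:
            H0 returns -14
            H1 returns [-14]
          branch[2] choose=6:
            H0 returns -18
            H1 returns [-18]
      branch[1] choose=1:
        choose[4, 5, 6] @ H1
          branch[0] choose=4:
            H0 returns -15
            H1 returns [-15]
          branch[1] choose=5:
            H0 returns -19
            H1 returns [-19]
          branch[2] choose=6:
            H0 returns -23
            H1 returns [-23]
= [-9, -13, -17, -14, -18, -22, -5, -9, -13, -10, -14, -18, -10, -14, -18, -15, -19, -23]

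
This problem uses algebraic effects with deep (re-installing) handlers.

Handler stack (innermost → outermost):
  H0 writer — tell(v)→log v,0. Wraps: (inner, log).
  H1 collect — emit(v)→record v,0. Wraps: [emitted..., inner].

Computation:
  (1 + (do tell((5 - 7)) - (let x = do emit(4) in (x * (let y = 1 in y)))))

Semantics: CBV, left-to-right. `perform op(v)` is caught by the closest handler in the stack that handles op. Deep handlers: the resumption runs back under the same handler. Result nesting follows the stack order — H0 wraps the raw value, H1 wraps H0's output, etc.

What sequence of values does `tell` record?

Evaluation trace:
tell(-2) @ H0 ⇒ log+=-2
emit(4) @ H1 ⇒ out+=4
H0 returns (1, (-2))
H1 returns [4, (1, (-2))]
= [4, (1, (-2))]

Answer: (-2)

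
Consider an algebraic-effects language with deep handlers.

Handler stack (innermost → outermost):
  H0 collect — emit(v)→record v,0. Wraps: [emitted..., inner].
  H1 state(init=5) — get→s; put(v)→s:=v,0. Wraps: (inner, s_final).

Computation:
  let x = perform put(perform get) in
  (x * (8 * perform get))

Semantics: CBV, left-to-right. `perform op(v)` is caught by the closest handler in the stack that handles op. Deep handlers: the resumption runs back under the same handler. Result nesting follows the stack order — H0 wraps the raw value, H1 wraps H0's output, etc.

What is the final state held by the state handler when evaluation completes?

Answer: 5

Step-by-step:
get @ H1 ⇒ 5
put(5) @ H1 ⇒ s:=5
get @ H1 ⇒ 5
H0 returns [0]
H1 returns ([0], 5)
= ([0], 5)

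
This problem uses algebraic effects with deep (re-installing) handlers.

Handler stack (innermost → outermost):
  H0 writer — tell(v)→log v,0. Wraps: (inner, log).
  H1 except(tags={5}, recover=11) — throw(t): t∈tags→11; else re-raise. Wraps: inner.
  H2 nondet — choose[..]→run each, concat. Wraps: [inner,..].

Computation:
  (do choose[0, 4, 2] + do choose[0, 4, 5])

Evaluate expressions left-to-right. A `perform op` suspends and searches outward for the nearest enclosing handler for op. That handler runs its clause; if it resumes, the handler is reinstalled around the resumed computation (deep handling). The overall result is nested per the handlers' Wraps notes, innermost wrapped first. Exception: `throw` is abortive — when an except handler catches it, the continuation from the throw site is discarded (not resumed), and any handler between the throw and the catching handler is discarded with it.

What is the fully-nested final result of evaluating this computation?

Evaluation trace:
choose[0, 4, 2] @ H2
  branch[0] choose=0:
    choose[0, 4, 5] @ H2
      branch[0] choose=0:
        H0 returns (0, ())
        H1 returns (0, ())
        H2 returns [(0, ())]
      branch[1] choose=4:
        H0 returns (4, ())
        H1 returns (4, ())
        H2 returns [(4, ())]
      branch[2] choose=5:
        H0 returns (5, ())
        H1 returns (5, ())
        H2 returns [(5, ())]
  branch[1] choose=4:
    choose[0, 4, 5] @ H2
      branch[0] choose=0:
        H0 returns (4, ())
        H1 returns (4, ())
        H2 returns [(4, ())]
      branch[1] choose=4:
        H0 returns (8, ())
        H1 returns (8, ())
        H2 returns [(8, ())]
      branch[2] choose=5:
        H0 returns (9, ())
        H1 returns (9, ())
        H2 returns [(9, ())]
  branch[2] choose=2:
    choose[0, 4, 5] @ H2
      branch[0] choose=0:
        H0 returns (2, ())
        H1 returns (2, ())
        H2 returns [(2, ())]
      branch[1] choose=4:
        H0 returns (6, ())
        H1 returns (6, ())
        H2 returns [(6, ())]
      branch[2] choose=5:
        H0 returns (7, ())
        H1 returns (7, ())
        H2 returns [(7, ())]
= [(0, ()), (4, ()), (5, ()), (4, ()), (8, ()), (9, ()), (2, ()), (6, ()), (7, ())]

Answer: [(0, ()), (4, ()), (5, ()), (4, ()), (8, ()), (9, ()), (2, ()), (6, ()), (7, ())]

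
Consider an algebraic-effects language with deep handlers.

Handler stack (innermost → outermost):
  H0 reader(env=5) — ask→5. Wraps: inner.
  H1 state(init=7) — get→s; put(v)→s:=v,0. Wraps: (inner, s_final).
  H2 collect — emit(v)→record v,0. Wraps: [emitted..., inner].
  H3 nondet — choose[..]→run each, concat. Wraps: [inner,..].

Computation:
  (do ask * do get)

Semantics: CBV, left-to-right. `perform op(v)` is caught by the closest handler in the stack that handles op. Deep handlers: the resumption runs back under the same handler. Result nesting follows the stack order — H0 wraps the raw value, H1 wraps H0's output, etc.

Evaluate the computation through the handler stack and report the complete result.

Evaluation trace:
ask @ H0 ⇒ 5
get @ H1 ⇒ 7
H0 returns 35
H1 returns (35, 7)
H2 returns [(35, 7)]
H3 returns [[(35, 7)]]
= [[(35, 7)]]

Answer: [[(35, 7)]]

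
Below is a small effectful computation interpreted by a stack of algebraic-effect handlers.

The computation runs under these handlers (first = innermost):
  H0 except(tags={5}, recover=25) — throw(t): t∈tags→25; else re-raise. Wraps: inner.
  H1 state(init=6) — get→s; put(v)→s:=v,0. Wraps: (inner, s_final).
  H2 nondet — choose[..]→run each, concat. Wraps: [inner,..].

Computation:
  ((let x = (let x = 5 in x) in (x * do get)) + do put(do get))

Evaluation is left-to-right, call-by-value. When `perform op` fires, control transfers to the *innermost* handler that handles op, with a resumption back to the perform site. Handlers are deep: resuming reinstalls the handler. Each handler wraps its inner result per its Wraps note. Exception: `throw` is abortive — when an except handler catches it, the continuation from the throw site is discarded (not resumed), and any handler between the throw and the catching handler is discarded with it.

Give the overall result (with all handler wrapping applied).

Working:
get @ H1 ⇒ 6
get @ H1 ⇒ 6
put(6) @ H1 ⇒ s:=6
H0 returns 30
H1 returns (30, 6)
H2 returns [(30, 6)]
= [(30, 6)]

Answer: [(30, 6)]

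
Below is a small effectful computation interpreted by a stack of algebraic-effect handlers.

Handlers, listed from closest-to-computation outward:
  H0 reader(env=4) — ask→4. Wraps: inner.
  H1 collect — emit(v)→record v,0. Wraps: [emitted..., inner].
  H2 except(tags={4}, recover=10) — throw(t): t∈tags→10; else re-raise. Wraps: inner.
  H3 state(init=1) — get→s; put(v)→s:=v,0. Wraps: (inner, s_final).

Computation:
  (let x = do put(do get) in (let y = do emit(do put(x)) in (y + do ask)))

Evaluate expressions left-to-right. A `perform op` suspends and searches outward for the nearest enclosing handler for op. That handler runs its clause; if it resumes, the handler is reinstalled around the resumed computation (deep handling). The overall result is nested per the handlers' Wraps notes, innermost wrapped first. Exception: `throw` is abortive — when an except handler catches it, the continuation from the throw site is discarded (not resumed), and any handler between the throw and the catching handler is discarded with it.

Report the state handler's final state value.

Evaluation trace:
get @ H3 ⇒ 1
put(1) @ H3 ⇒ s:=1
put(0) @ H3 ⇒ s:=0
emit(0) @ H1 ⇒ out+=0
ask @ H0 ⇒ 4
H0 returns 4
H1 returns [0, 4]
H2 returns [0, 4]
H3 returns ([0, 4], 0)
= ([0, 4], 0)

Answer: 0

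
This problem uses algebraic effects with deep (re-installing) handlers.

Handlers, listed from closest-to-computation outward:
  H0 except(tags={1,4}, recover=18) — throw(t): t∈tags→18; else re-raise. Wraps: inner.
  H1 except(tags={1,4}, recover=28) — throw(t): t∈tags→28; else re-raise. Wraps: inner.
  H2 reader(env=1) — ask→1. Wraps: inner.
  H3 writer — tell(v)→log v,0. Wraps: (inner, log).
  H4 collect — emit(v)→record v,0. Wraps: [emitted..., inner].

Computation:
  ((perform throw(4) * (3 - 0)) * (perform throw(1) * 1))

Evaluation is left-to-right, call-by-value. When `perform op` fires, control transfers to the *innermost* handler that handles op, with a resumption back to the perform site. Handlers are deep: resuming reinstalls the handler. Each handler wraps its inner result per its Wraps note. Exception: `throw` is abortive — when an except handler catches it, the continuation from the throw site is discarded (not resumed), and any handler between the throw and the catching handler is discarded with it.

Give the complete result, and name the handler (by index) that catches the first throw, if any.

Working:
throw(4) @ H0 caught ⇒ 18
H1 returns 18
H2 returns 18
H3 returns (18, ())
H4 returns [(18, ())]
= [(18, ())]

Answer: [(18, ())] ; first throw caught by: H0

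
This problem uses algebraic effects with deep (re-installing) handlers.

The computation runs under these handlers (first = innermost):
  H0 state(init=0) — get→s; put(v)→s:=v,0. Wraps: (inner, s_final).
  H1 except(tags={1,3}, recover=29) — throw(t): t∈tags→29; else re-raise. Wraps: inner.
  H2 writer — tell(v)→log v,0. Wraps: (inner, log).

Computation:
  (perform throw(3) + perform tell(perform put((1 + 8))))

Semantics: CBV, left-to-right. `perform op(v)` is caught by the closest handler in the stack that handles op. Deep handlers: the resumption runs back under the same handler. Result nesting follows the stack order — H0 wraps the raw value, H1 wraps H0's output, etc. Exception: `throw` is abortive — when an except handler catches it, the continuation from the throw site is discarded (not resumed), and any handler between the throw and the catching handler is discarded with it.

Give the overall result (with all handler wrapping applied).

Answer: (29, ())

Step-by-step:
throw(3) @ H1 caught ⇒ 29
H2 returns (29, ())
= (29, ())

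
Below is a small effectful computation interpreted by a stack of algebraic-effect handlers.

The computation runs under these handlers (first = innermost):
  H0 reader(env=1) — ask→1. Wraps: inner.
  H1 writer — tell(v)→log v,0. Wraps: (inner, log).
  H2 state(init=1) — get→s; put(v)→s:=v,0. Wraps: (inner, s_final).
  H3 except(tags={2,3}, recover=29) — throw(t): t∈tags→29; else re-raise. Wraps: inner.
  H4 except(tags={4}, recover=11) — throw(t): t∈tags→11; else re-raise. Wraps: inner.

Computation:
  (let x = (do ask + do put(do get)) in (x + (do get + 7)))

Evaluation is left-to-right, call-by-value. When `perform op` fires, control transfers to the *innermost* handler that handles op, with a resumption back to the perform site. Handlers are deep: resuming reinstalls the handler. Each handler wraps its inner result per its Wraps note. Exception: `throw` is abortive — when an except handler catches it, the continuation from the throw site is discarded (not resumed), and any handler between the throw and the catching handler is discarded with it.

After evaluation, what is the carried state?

Working:
ask @ H0 ⇒ 1
get @ H2 ⇒ 1
put(1) @ H2 ⇒ s:=1
get @ H2 ⇒ 1
H0 returns 9
H1 returns (9, ())
H2 returns ((9, ()), 1)
H3 returns ((9, ()), 1)
H4 returns ((9, ()), 1)
= ((9, ()), 1)

Answer: 1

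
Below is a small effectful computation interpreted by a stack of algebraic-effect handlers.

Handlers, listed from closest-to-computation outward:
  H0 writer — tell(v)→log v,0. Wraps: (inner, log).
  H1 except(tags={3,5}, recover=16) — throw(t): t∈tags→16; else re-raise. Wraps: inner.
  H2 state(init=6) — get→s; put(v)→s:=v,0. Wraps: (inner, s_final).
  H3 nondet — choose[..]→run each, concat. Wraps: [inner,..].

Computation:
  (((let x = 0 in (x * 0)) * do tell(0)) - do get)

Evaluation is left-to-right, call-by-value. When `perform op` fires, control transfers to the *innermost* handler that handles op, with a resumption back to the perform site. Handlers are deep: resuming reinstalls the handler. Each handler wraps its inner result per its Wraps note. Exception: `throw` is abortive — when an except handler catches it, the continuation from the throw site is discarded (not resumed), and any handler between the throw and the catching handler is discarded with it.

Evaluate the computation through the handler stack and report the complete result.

Evaluation trace:
tell(0) @ H0 ⇒ log+=0
get @ H2 ⇒ 6
H0 returns (-6, (0))
H1 returns (-6, (0))
H2 returns ((-6, (0)), 6)
H3 returns [((-6, (0)), 6)]
= [((-6, (0)), 6)]

Answer: [((-6, (0)), 6)]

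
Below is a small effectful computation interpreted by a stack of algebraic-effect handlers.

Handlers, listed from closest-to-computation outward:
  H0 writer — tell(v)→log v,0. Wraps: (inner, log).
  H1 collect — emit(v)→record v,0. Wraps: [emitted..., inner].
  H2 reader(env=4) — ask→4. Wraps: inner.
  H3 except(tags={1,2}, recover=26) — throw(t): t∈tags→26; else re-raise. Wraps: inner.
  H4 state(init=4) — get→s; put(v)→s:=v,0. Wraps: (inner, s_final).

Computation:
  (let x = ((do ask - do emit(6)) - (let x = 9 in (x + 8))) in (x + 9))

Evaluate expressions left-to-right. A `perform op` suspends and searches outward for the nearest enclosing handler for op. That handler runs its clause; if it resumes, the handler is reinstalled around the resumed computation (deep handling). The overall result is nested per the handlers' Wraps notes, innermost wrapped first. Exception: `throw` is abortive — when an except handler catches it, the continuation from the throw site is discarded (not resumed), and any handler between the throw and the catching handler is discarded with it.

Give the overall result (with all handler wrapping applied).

Answer: ([6, (-4, ())], 4)

Step-by-step:
ask @ H2 ⇒ 4
emit(6) @ H1 ⇒ out+=6
H0 returns (-4, ())
H1 returns [6, (-4, ())]
H2 returns [6, (-4, ())]
H3 returns [6, (-4, ())]
H4 returns ([6, (-4, ())], 4)
= ([6, (-4, ())], 4)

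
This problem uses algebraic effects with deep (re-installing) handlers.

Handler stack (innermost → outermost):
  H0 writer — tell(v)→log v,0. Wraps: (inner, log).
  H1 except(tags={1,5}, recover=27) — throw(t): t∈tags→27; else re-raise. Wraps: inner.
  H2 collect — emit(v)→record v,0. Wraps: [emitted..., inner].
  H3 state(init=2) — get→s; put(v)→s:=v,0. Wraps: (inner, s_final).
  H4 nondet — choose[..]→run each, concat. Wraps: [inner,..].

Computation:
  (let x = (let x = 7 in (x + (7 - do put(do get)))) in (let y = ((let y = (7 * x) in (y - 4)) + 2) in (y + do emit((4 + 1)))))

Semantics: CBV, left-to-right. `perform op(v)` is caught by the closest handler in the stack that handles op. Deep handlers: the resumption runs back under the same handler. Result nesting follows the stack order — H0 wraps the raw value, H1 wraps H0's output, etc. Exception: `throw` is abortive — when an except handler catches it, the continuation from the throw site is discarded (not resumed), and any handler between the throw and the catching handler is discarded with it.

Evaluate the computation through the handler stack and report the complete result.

Step-by-step:
get @ H3 ⇒ 2
put(2) @ H3 ⇒ s:=2
emit(5) @ H2 ⇒ out+=5
H0 returns (96, ())
H1 returns (96, ())
H2 returns [5, (96, ())]
H3 returns ([5, (96, ())], 2)
H4 returns [([5, (96, ())], 2)]
= [([5, (96, ())], 2)]

Answer: [([5, (96, ())], 2)]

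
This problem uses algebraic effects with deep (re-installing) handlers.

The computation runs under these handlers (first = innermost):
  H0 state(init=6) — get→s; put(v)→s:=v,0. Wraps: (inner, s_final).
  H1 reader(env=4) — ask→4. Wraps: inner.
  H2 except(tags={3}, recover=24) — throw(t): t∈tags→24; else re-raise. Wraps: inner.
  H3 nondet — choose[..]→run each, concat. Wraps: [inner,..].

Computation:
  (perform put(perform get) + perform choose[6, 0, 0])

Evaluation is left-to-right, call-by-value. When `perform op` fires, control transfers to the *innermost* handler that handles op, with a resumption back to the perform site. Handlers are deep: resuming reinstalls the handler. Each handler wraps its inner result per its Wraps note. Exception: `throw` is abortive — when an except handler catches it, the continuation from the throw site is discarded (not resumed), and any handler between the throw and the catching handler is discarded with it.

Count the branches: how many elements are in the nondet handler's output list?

Working:
get @ H0 ⇒ 6
put(6) @ H0 ⇒ s:=6
choose[6, 0, 0] @ H3
  branch[0] choose=6:
    H0 returns (6, 6)
    H1 returns (6, 6)
    H2 returns (6, 6)
    H3 returns [(6, 6)]
  branch[1] choose=0:
    H0 returns (0, 6)
    H1 returns (0, 6)
    H2 returns (0, 6)
    H3 returns [(0, 6)]
  branch[2] choose=0:
    H0 returns (0, 6)
    H1 returns (0, 6)
    H2 returns (0, 6)
    H3 returns [(0, 6)]
= [(6, 6), (0, 6), (0, 6)]

Answer: 3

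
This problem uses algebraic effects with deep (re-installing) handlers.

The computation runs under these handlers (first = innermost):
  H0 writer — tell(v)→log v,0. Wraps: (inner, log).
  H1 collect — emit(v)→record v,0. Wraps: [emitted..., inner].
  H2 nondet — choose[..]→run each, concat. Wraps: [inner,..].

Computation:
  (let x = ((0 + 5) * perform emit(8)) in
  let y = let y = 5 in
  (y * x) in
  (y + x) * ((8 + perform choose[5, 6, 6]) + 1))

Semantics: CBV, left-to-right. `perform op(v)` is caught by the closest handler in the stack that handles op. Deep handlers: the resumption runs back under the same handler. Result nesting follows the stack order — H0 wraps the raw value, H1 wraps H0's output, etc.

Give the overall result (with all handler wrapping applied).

Answer: [[8, (0, ())], [8, (0, ())], [8, (0, ())]]

Step-by-step:
emit(8) @ H1 ⇒ out+=8
choose[5, 6, 6] @ H2
  branch[0] choose=5:
    H0 returns (0, ())
    H1 returns [8, (0, ())]
    H2 returns [[8, (0, ())]]
  branch[1] choose=6:
    H0 returns (0, ())
    H1 returns [8, (0, ())]
    H2 returns [[8, (0, ())]]
  branch[2] choose=6:
    H0 returns (0, ())
    H1 returns [8, (0, ())]
    H2 returns [[8, (0, ())]]
= [[8, (0, ())], [8, (0, ())], [8, (0, ())]]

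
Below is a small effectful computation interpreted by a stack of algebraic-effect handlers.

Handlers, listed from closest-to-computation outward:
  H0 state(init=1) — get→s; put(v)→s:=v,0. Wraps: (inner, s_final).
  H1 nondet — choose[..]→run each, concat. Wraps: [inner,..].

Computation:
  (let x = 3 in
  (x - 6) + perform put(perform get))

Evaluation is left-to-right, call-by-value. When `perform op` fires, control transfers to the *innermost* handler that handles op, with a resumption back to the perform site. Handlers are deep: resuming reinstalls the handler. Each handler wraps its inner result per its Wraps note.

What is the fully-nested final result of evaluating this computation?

Evaluation trace:
get @ H0 ⇒ 1
put(1) @ H0 ⇒ s:=1
H0 returns (-3, 1)
H1 returns [(-3, 1)]
= [(-3, 1)]

Answer: [(-3, 1)]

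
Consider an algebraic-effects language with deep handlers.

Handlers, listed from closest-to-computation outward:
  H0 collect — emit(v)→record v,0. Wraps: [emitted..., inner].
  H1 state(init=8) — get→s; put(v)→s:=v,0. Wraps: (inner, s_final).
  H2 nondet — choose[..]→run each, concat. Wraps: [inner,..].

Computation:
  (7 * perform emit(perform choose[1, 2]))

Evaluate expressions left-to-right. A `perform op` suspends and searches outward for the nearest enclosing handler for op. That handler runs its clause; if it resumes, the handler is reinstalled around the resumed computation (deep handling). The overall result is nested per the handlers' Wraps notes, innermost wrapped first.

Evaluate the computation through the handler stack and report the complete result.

Step-by-step:
choose[1, 2] @ H2
  branch[0] choose=1:
    emit(1) @ H0 ⇒ out+=1
    H0 returns [1, 0]
    H1 returns ([1, 0], 8)
    H2 returns [([1, 0], 8)]
  branch[1] choose=2:
    emit(2) @ H0 ⇒ out+=2
    H0 returns [2, 0]
    H1 returns ([2, 0], 8)
    H2 returns [([2, 0], 8)]
= [([1, 0], 8), ([2, 0], 8)]

Answer: [([1, 0], 8), ([2, 0], 8)]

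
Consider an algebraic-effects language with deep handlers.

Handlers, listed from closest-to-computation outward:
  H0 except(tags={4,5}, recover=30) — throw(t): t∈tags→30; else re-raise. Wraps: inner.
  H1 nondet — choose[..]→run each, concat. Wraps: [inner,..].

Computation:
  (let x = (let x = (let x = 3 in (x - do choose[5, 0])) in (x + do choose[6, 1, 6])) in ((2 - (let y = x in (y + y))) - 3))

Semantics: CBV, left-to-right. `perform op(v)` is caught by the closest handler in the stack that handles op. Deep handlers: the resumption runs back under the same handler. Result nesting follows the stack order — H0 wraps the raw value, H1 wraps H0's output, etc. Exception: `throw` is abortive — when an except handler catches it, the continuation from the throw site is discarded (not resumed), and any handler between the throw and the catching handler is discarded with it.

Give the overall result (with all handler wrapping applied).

Evaluation trace:
choose[5, 0] @ H1
  branch[0] choose=5:
    choose[6, 1, 6] @ H1
      branch[0] choose=6:
        H0 returns -9
        H1 returns [-9]
      branch[1] choose=1:
        H0 returns 1
        H1 returns [1]
      branch[2] choose=6:
        H0 returns -9
        H1 returns [-9]
  branch[1] choose=0:
    choose[6, 1, 6] @ H1
      branch[0] choose=6:
        H0 returns -19
        H1 returns [-19]
      branch[1] choose=1:
        H0 returns -9
        H1 returns [-9]
      branch[2] choose=6:
        H0 returns -19
        H1 returns [-19]
= [-9, 1, -9, -19, -9, -19]

Answer: [-9, 1, -9, -19, -9, -19]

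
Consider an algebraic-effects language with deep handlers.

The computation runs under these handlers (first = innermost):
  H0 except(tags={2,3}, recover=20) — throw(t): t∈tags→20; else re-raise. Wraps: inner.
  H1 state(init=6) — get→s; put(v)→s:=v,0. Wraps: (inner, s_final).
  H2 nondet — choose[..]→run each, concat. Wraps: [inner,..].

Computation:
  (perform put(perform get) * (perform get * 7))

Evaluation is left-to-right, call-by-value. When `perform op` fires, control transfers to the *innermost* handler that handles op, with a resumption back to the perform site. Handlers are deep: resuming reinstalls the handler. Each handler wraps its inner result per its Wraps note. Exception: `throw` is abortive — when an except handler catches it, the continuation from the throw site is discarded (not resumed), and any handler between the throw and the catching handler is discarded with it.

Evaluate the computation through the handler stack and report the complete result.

Evaluation trace:
get @ H1 ⇒ 6
put(6) @ H1 ⇒ s:=6
get @ H1 ⇒ 6
H0 returns 0
H1 returns (0, 6)
H2 returns [(0, 6)]
= [(0, 6)]

Answer: [(0, 6)]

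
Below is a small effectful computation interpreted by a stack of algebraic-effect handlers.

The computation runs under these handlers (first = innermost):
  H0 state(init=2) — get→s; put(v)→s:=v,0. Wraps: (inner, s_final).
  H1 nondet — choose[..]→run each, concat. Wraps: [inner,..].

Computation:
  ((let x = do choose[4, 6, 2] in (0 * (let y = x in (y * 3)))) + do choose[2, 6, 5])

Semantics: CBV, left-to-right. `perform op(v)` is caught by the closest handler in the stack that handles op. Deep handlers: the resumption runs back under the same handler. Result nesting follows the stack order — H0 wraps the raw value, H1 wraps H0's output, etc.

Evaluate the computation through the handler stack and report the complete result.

Answer: [(2, 2), (6, 2), (5, 2), (2, 2), (6, 2), (5, 2), (2, 2), (6, 2), (5, 2)]

Evaluation trace:
choose[4, 6, 2] @ H1
  branch[0] choose=4:
    choose[2, 6, 5] @ H1
      branch[0] choose=2:
        H0 returns (2, 2)
        H1 returns [(2, 2)]
      branch[1] choose=6:
        H0 returns (6, 2)
        H1 returns [(6, 2)]
      branch[2] choose=5:
        H0 returns (5, 2)
        H1 returns [(5, 2)]
  branch[1] choose=6:
    choose[2, 6, 5] @ H1
      branch[0] choose=2:
        H0 returns (2, 2)
        H1 returns [(2, 2)]
      branch[1] choose=6:
        H0 returns (6, 2)
        H1 returns [(6, 2)]
      branch[2] choose=5:
        H0 returns (5, 2)
        H1 returns [(5, 2)]
  branch[2] choose=2:
    choose[2, 6, 5] @ H1
      branch[0] choose=2:
        H0 returns (2, 2)
        H1 returns [(2, 2)]
      branch[1] choose=6:
        H0 returns (6, 2)
        H1 returns [(6, 2)]
      branch[2] choose=5:
        H0 returns (5, 2)
        H1 returns [(5, 2)]
= [(2, 2), (6, 2), (5, 2), (2, 2), (6, 2), (5, 2), (2, 2), (6, 2), (5, 2)]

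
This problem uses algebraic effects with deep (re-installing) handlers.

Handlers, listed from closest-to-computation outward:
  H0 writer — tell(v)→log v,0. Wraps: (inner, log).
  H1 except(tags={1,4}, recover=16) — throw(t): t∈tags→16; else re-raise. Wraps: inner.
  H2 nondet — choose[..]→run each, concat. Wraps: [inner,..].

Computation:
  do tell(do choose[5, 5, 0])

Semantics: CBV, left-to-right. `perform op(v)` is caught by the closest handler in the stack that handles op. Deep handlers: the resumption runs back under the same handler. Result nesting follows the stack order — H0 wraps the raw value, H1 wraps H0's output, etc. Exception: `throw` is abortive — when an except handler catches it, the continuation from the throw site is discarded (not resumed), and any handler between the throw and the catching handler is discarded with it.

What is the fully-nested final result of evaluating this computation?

Step-by-step:
choose[5, 5, 0] @ H2
  branch[0] choose=5:
    tell(5) @ H0 ⇒ log+=5
    H0 returns (0, (5))
    H1 returns (0, (5))
    H2 returns [(0, (5))]
  branch[1] choose=5:
    tell(5) @ H0 ⇒ log+=5
    H0 returns (0, (5))
    H1 returns (0, (5))
    H2 returns [(0, (5))]
  branch[2] choose=0:
    tell(0) @ H0 ⇒ log+=0
    H0 returns (0, (0))
    H1 returns (0, (0))
    H2 returns [(0, (0))]
= [(0, (5)), (0, (5)), (0, (0))]

Answer: [(0, (5)), (0, (5)), (0, (0))]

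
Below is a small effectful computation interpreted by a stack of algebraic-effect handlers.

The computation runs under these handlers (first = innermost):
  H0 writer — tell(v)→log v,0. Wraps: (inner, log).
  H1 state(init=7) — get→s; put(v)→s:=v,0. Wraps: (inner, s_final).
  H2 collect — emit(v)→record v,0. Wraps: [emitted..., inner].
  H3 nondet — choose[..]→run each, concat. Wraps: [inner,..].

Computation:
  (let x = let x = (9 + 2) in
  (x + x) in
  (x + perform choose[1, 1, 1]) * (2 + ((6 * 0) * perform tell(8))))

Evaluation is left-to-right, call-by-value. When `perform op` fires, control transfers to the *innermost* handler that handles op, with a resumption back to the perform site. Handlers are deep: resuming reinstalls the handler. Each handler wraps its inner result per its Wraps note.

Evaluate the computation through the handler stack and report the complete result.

Evaluation trace:
choose[1, 1, 1] @ H3
  branch[0] choose=1:
    tell(8) @ H0 ⇒ log+=8
    H0 returns (46, (8))
    H1 returns ((46, (8)), 7)
    H2 returns [((46, (8)), 7)]
    H3 returns [[((46, (8)), 7)]]
  branch[1] choose=1:
    tell(8) @ H0 ⇒ log+=8
    H0 returns (46, (8))
    H1 returns ((46, (8)), 7)
    H2 returns [((46, (8)), 7)]
    H3 returns [[((46, (8)), 7)]]
  branch[2] choose=1:
    tell(8) @ H0 ⇒ log+=8
    H0 returns (46, (8))
    H1 returns ((46, (8)), 7)
    H2 returns [((46, (8)), 7)]
    H3 returns [[((46, (8)), 7)]]
= [[((46, (8)), 7)], [((46, (8)), 7)], [((46, (8)), 7)]]

Answer: [[((46, (8)), 7)], [((46, (8)), 7)], [((46, (8)), 7)]]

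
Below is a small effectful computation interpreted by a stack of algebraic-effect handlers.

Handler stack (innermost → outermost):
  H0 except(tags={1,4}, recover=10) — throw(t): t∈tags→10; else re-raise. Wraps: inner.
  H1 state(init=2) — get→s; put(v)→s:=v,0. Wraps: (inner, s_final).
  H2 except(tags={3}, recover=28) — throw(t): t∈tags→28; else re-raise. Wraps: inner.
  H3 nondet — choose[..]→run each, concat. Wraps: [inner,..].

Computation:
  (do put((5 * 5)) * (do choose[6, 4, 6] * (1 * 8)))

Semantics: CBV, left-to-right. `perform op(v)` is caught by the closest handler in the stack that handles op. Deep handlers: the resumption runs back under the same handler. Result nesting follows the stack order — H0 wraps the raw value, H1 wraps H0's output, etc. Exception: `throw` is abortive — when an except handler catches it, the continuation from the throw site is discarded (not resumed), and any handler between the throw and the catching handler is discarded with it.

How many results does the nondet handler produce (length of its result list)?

Answer: 3

Working:
put(25) @ H1 ⇒ s:=25
choose[6, 4, 6] @ H3
  branch[0] choose=6:
    H0 returns 0
    H1 returns (0, 25)
    H2 returns (0, 25)
    H3 returns [(0, 25)]
  branch[1] choose=4:
    H0 returns 0
    H1 returns (0, 25)
    H2 returns (0, 25)
    H3 returns [(0, 25)]
  branch[2] choose=6:
    H0 returns 0
    H1 returns (0, 25)
    H2 returns (0, 25)
    H3 returns [(0, 25)]
= [(0, 25), (0, 25), (0, 25)]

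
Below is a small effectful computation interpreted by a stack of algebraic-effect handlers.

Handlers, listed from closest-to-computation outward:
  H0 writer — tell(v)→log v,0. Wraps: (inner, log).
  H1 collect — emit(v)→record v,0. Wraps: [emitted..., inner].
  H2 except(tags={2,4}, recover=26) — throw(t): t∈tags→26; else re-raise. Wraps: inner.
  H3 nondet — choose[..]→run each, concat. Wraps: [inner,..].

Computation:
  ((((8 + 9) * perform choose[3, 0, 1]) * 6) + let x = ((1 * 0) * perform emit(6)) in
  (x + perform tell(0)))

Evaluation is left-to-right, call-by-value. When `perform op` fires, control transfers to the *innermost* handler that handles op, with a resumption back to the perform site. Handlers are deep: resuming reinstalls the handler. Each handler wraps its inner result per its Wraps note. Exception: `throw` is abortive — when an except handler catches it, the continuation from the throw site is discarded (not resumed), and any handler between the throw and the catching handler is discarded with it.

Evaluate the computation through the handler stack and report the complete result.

Answer: [[6, (306, (0))], [6, (0, (0))], [6, (102, (0))]]

Working:
choose[3, 0, 1] @ H3
  branch[0] choose=3:
    emit(6) @ H1 ⇒ out+=6
    tell(0) @ H0 ⇒ log+=0
    H0 returns (306, (0))
    H1 returns [6, (306, (0))]
    H2 returns [6, (306, (0))]
    H3 returns [[6, (306, (0))]]
  branch[1] choose=0:
    emit(6) @ H1 ⇒ out+=6
    tell(0) @ H0 ⇒ log+=0
    H0 returns (0, (0))
    H1 returns [6, (0, (0))]
    H2 returns [6, (0, (0))]
    H3 returns [[6, (0, (0))]]
  branch[2] choose=1:
    emit(6) @ H1 ⇒ out+=6
    tell(0) @ H0 ⇒ log+=0
    H0 returns (102, (0))
    H1 returns [6, (102, (0))]
    H2 returns [6, (102, (0))]
    H3 returns [[6, (102, (0))]]
= [[6, (306, (0))], [6, (0, (0))], [6, (102, (0))]]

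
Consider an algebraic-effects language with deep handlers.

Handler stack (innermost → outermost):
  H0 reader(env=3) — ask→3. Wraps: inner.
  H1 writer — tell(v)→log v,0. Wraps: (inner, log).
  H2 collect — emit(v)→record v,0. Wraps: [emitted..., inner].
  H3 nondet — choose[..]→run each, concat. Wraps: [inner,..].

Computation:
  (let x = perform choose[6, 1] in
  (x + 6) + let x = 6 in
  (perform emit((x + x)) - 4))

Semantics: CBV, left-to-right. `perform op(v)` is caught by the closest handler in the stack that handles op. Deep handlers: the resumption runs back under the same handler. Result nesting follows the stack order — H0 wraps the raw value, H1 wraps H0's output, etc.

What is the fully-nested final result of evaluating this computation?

Evaluation trace:
choose[6, 1] @ H3
  branch[0] choose=6:
    emit(12) @ H2 ⇒ out+=12
    H0 returns 8
    H1 returns (8, ())
    H2 returns [12, (8, ())]
    H3 returns [[12, (8, ())]]
  branch[1] choose=1:
    emit(12) @ H2 ⇒ out+=12
    H0 returns 3
    H1 returns (3, ())
    H2 returns [12, (3, ())]
    H3 returns [[12, (3, ())]]
= [[12, (8, ())], [12, (3, ())]]

Answer: [[12, (8, ())], [12, (3, ())]]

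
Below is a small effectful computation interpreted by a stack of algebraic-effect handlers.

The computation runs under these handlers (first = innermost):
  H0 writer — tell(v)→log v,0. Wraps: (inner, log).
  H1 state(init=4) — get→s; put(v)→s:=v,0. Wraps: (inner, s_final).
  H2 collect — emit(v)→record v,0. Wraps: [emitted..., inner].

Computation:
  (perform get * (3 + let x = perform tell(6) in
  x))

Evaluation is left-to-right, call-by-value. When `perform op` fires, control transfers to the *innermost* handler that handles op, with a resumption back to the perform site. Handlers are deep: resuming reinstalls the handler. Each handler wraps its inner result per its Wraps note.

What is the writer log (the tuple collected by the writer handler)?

Answer: (6)

Evaluation trace:
get @ H1 ⇒ 4
tell(6) @ H0 ⇒ log+=6
H0 returns (12, (6))
H1 returns ((12, (6)), 4)
H2 returns [((12, (6)), 4)]
= [((12, (6)), 4)]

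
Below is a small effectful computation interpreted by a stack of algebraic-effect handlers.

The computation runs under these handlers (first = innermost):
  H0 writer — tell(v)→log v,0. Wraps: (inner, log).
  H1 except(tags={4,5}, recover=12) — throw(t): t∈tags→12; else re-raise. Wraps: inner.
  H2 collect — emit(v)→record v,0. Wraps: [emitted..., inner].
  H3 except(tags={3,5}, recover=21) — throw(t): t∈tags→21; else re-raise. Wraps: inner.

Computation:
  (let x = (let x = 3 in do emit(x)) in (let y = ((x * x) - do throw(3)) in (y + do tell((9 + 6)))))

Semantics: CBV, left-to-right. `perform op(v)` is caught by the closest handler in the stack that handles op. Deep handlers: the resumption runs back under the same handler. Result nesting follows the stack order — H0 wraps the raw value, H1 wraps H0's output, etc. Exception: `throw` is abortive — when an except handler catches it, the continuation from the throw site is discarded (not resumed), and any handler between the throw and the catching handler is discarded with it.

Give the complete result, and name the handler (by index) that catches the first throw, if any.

Answer: 21 ; first throw caught by: H3

Working:
emit(3) @ H2 ⇒ out+=3
throw(3) @ H1 re-raised
throw(3) @ H3 caught ⇒ 21
= 21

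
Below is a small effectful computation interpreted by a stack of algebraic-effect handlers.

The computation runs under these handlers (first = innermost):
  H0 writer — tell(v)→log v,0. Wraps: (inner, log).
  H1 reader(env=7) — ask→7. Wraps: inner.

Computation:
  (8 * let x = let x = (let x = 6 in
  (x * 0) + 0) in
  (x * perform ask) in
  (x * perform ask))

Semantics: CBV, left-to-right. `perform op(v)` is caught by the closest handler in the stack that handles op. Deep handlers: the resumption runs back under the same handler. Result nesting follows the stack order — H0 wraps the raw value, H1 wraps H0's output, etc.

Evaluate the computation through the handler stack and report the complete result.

Answer: (0, ())

Step-by-step:
ask @ H1 ⇒ 7
ask @ H1 ⇒ 7
H0 returns (0, ())
H1 returns (0, ())
= (0, ())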